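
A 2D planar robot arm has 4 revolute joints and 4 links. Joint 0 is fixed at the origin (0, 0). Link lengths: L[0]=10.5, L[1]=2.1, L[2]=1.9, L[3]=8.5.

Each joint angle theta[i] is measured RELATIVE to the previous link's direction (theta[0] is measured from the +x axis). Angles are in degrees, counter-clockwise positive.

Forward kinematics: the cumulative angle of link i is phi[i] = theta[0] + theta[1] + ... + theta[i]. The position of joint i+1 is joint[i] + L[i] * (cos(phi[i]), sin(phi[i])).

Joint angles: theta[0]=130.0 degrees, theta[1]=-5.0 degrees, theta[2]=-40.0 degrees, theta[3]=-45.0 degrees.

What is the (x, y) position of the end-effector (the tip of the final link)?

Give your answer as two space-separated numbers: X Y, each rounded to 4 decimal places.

Answer: -1.2768 17.1202

Derivation:
joint[0] = (0.0000, 0.0000)  (base)
link 0: phi[0] = 130 = 130 deg
  cos(130 deg) = -0.6428, sin(130 deg) = 0.7660
  joint[1] = (0.0000, 0.0000) + 10.5 * (-0.6428, 0.7660) = (0.0000 + -6.7493, 0.0000 + 8.0435) = (-6.7493, 8.0435)
link 1: phi[1] = 130 + -5 = 125 deg
  cos(125 deg) = -0.5736, sin(125 deg) = 0.8192
  joint[2] = (-6.7493, 8.0435) + 2.1 * (-0.5736, 0.8192) = (-6.7493 + -1.2045, 8.0435 + 1.7202) = (-7.9538, 9.7637)
link 2: phi[2] = 130 + -5 + -40 = 85 deg
  cos(85 deg) = 0.0872, sin(85 deg) = 0.9962
  joint[3] = (-7.9538, 9.7637) + 1.9 * (0.0872, 0.9962) = (-7.9538 + 0.1656, 9.7637 + 1.8928) = (-7.7882, 11.6565)
link 3: phi[3] = 130 + -5 + -40 + -45 = 40 deg
  cos(40 deg) = 0.7660, sin(40 deg) = 0.6428
  joint[4] = (-7.7882, 11.6565) + 8.5 * (0.7660, 0.6428) = (-7.7882 + 6.5114, 11.6565 + 5.4637) = (-1.2768, 17.1202)
End effector: (-1.2768, 17.1202)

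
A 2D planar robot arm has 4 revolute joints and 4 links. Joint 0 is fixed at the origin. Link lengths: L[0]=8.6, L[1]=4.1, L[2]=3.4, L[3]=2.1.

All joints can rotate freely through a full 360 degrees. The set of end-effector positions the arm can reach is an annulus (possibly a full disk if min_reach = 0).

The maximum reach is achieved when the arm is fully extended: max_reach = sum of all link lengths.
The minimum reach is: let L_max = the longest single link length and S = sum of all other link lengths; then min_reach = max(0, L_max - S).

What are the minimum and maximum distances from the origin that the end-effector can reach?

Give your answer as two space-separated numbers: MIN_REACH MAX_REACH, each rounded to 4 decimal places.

Answer: 0.0000 18.2000

Derivation:
Link lengths: [8.6, 4.1, 3.4, 2.1]
max_reach = 8.6 + 4.1 + 3.4 + 2.1 = 18.2
L_max = max([8.6, 4.1, 3.4, 2.1]) = 8.6
S (sum of others) = 18.2 - 8.6 = 9.6
min_reach = max(0, 8.6 - 9.6) = max(0, -1) = 0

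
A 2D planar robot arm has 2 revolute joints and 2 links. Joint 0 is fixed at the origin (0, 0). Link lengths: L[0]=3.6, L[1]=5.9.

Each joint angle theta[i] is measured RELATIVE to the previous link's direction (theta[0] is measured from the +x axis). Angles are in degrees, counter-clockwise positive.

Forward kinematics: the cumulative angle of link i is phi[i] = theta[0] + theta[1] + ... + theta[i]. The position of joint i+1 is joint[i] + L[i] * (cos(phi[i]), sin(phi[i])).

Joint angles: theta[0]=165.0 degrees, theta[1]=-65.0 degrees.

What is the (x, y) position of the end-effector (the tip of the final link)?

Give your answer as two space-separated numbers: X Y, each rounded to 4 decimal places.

joint[0] = (0.0000, 0.0000)  (base)
link 0: phi[0] = 165 = 165 deg
  cos(165 deg) = -0.9659, sin(165 deg) = 0.2588
  joint[1] = (0.0000, 0.0000) + 3.6 * (-0.9659, 0.2588) = (0.0000 + -3.4773, 0.0000 + 0.9317) = (-3.4773, 0.9317)
link 1: phi[1] = 165 + -65 = 100 deg
  cos(100 deg) = -0.1736, sin(100 deg) = 0.9848
  joint[2] = (-3.4773, 0.9317) + 5.9 * (-0.1736, 0.9848) = (-3.4773 + -1.0245, 0.9317 + 5.8104) = (-4.5019, 6.7421)
End effector: (-4.5019, 6.7421)

Answer: -4.5019 6.7421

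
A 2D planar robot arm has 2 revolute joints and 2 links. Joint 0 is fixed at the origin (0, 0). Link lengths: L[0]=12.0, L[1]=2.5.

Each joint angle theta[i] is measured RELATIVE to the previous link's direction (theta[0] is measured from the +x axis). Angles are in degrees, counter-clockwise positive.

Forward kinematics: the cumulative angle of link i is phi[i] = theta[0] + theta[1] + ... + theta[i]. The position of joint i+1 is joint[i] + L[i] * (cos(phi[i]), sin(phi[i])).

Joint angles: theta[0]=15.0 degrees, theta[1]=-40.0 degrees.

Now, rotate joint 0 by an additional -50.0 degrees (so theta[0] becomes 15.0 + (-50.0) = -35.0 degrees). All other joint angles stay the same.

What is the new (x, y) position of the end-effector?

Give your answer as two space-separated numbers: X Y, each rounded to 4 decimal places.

Answer: 10.4769 -9.2977

Derivation:
joint[0] = (0.0000, 0.0000)  (base)
link 0: phi[0] = -35 = -35 deg
  cos(-35 deg) = 0.8192, sin(-35 deg) = -0.5736
  joint[1] = (0.0000, 0.0000) + 12 * (0.8192, -0.5736) = (0.0000 + 9.8298, 0.0000 + -6.8829) = (9.8298, -6.8829)
link 1: phi[1] = -35 + -40 = -75 deg
  cos(-75 deg) = 0.2588, sin(-75 deg) = -0.9659
  joint[2] = (9.8298, -6.8829) + 2.5 * (0.2588, -0.9659) = (9.8298 + 0.6470, -6.8829 + -2.4148) = (10.4769, -9.2977)
End effector: (10.4769, -9.2977)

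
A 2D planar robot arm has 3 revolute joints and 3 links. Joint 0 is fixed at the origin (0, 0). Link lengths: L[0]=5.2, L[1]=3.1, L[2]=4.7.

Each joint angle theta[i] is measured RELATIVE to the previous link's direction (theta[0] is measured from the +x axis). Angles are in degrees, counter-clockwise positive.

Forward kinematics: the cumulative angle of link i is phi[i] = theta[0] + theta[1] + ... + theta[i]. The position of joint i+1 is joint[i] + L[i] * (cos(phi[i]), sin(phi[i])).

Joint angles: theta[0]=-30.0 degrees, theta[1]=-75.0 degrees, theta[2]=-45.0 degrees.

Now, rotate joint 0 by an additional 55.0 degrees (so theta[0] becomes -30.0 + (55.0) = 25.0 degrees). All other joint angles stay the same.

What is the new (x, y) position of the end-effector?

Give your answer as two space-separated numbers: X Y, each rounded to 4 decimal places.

Answer: 6.2958 -4.8592

Derivation:
joint[0] = (0.0000, 0.0000)  (base)
link 0: phi[0] = 25 = 25 deg
  cos(25 deg) = 0.9063, sin(25 deg) = 0.4226
  joint[1] = (0.0000, 0.0000) + 5.2 * (0.9063, 0.4226) = (0.0000 + 4.7128, 0.0000 + 2.1976) = (4.7128, 2.1976)
link 1: phi[1] = 25 + -75 = -50 deg
  cos(-50 deg) = 0.6428, sin(-50 deg) = -0.7660
  joint[2] = (4.7128, 2.1976) + 3.1 * (0.6428, -0.7660) = (4.7128 + 1.9926, 2.1976 + -2.3747) = (6.7054, -0.1771)
link 2: phi[2] = 25 + -75 + -45 = -95 deg
  cos(-95 deg) = -0.0872, sin(-95 deg) = -0.9962
  joint[3] = (6.7054, -0.1771) + 4.7 * (-0.0872, -0.9962) = (6.7054 + -0.4096, -0.1771 + -4.6821) = (6.2958, -4.8592)
End effector: (6.2958, -4.8592)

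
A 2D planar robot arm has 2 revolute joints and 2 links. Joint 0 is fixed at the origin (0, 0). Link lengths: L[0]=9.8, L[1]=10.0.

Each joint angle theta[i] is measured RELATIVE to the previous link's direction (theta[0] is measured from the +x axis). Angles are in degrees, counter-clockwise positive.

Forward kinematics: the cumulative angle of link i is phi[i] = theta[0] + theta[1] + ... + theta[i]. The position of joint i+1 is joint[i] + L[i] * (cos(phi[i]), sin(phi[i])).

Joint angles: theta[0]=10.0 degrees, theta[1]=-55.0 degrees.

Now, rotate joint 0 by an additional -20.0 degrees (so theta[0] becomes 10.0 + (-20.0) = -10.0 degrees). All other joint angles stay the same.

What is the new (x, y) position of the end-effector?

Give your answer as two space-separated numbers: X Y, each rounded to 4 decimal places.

joint[0] = (0.0000, 0.0000)  (base)
link 0: phi[0] = -10 = -10 deg
  cos(-10 deg) = 0.9848, sin(-10 deg) = -0.1736
  joint[1] = (0.0000, 0.0000) + 9.8 * (0.9848, -0.1736) = (0.0000 + 9.6511, 0.0000 + -1.7018) = (9.6511, -1.7018)
link 1: phi[1] = -10 + -55 = -65 deg
  cos(-65 deg) = 0.4226, sin(-65 deg) = -0.9063
  joint[2] = (9.6511, -1.7018) + 10 * (0.4226, -0.9063) = (9.6511 + 4.2262, -1.7018 + -9.0631) = (13.8773, -10.7648)
End effector: (13.8773, -10.7648)

Answer: 13.8773 -10.7648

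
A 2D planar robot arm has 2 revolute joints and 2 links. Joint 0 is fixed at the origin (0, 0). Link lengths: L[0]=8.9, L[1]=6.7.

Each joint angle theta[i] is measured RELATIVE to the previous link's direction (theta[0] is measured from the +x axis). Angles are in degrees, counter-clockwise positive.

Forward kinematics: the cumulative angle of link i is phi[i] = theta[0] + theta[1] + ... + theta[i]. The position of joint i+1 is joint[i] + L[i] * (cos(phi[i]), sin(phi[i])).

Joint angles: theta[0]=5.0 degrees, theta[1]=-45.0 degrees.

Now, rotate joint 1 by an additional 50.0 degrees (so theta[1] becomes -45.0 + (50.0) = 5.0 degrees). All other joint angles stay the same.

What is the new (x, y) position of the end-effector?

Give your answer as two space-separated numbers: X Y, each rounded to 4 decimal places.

joint[0] = (0.0000, 0.0000)  (base)
link 0: phi[0] = 5 = 5 deg
  cos(5 deg) = 0.9962, sin(5 deg) = 0.0872
  joint[1] = (0.0000, 0.0000) + 8.9 * (0.9962, 0.0872) = (0.0000 + 8.8661, 0.0000 + 0.7757) = (8.8661, 0.7757)
link 1: phi[1] = 5 + 5 = 10 deg
  cos(10 deg) = 0.9848, sin(10 deg) = 0.1736
  joint[2] = (8.8661, 0.7757) + 6.7 * (0.9848, 0.1736) = (8.8661 + 6.5982, 0.7757 + 1.1634) = (15.4643, 1.9391)
End effector: (15.4643, 1.9391)

Answer: 15.4643 1.9391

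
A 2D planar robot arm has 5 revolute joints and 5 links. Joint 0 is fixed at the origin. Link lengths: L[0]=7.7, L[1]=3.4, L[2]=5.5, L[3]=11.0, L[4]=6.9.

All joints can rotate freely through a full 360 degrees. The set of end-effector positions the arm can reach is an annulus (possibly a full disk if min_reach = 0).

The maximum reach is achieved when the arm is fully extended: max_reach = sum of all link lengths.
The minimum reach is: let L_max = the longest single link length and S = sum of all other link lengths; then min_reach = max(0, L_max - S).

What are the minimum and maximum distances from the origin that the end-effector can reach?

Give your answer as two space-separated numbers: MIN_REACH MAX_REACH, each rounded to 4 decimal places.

Link lengths: [7.7, 3.4, 5.5, 11.0, 6.9]
max_reach = 7.7 + 3.4 + 5.5 + 11 + 6.9 = 34.5
L_max = max([7.7, 3.4, 5.5, 11.0, 6.9]) = 11
S (sum of others) = 34.5 - 11 = 23.5
min_reach = max(0, 11 - 23.5) = max(0, -12.5) = 0

Answer: 0.0000 34.5000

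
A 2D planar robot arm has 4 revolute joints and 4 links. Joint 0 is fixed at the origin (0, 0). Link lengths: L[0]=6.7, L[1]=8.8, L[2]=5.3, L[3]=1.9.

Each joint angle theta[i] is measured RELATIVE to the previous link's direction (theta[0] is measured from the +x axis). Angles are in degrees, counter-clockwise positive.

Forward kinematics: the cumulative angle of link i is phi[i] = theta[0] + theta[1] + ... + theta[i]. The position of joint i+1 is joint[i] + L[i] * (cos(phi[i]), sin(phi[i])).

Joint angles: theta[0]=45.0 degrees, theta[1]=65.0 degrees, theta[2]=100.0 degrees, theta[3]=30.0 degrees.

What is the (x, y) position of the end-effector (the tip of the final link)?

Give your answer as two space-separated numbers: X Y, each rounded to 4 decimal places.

joint[0] = (0.0000, 0.0000)  (base)
link 0: phi[0] = 45 = 45 deg
  cos(45 deg) = 0.7071, sin(45 deg) = 0.7071
  joint[1] = (0.0000, 0.0000) + 6.7 * (0.7071, 0.7071) = (0.0000 + 4.7376, 0.0000 + 4.7376) = (4.7376, 4.7376)
link 1: phi[1] = 45 + 65 = 110 deg
  cos(110 deg) = -0.3420, sin(110 deg) = 0.9397
  joint[2] = (4.7376, 4.7376) + 8.8 * (-0.3420, 0.9397) = (4.7376 + -3.0098, 4.7376 + 8.2693) = (1.7278, 13.0069)
link 2: phi[2] = 45 + 65 + 100 = 210 deg
  cos(210 deg) = -0.8660, sin(210 deg) = -0.5000
  joint[3] = (1.7278, 13.0069) + 5.3 * (-0.8660, -0.5000) = (1.7278 + -4.5899, 13.0069 + -2.6500) = (-2.8621, 10.3569)
link 3: phi[3] = 45 + 65 + 100 + 30 = 240 deg
  cos(240 deg) = -0.5000, sin(240 deg) = -0.8660
  joint[4] = (-2.8621, 10.3569) + 1.9 * (-0.5000, -0.8660) = (-2.8621 + -0.9500, 10.3569 + -1.6454) = (-3.8121, 8.7115)
End effector: (-3.8121, 8.7115)

Answer: -3.8121 8.7115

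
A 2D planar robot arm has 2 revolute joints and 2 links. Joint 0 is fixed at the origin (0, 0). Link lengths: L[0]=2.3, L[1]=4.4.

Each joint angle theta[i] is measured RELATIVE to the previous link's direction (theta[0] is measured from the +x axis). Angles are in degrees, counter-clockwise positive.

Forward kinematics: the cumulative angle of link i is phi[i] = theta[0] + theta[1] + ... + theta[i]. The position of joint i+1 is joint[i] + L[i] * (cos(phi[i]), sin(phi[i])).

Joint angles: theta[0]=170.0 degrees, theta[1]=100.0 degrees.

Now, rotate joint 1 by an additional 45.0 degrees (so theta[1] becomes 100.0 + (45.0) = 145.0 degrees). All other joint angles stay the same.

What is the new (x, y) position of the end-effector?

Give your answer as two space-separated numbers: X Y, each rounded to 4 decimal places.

joint[0] = (0.0000, 0.0000)  (base)
link 0: phi[0] = 170 = 170 deg
  cos(170 deg) = -0.9848, sin(170 deg) = 0.1736
  joint[1] = (0.0000, 0.0000) + 2.3 * (-0.9848, 0.1736) = (0.0000 + -2.2651, 0.0000 + 0.3994) = (-2.2651, 0.3994)
link 1: phi[1] = 170 + 145 = 315 deg
  cos(315 deg) = 0.7071, sin(315 deg) = -0.7071
  joint[2] = (-2.2651, 0.3994) + 4.4 * (0.7071, -0.7071) = (-2.2651 + 3.1113, 0.3994 + -3.1113) = (0.8462, -2.7119)
End effector: (0.8462, -2.7119)

Answer: 0.8462 -2.7119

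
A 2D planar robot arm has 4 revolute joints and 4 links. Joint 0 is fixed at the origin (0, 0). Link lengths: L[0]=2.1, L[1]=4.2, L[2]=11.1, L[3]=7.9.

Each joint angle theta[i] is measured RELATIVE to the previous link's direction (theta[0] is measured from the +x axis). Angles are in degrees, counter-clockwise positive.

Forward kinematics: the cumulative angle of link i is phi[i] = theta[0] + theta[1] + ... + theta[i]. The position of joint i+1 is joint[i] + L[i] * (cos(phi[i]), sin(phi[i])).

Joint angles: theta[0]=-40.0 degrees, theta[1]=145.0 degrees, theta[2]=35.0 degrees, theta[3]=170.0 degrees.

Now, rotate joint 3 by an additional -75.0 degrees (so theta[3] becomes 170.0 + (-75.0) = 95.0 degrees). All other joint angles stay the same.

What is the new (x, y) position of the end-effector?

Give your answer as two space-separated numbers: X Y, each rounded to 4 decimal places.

joint[0] = (0.0000, 0.0000)  (base)
link 0: phi[0] = -40 = -40 deg
  cos(-40 deg) = 0.7660, sin(-40 deg) = -0.6428
  joint[1] = (0.0000, 0.0000) + 2.1 * (0.7660, -0.6428) = (0.0000 + 1.6087, 0.0000 + -1.3499) = (1.6087, -1.3499)
link 1: phi[1] = -40 + 145 = 105 deg
  cos(105 deg) = -0.2588, sin(105 deg) = 0.9659
  joint[2] = (1.6087, -1.3499) + 4.2 * (-0.2588, 0.9659) = (1.6087 + -1.0870, -1.3499 + 4.0569) = (0.5217, 2.7070)
link 2: phi[2] = -40 + 145 + 35 = 140 deg
  cos(140 deg) = -0.7660, sin(140 deg) = 0.6428
  joint[3] = (0.5217, 2.7070) + 11.1 * (-0.7660, 0.6428) = (0.5217 + -8.5031, 2.7070 + 7.1349) = (-7.9814, 9.8420)
link 3: phi[3] = -40 + 145 + 35 + 95 = 235 deg
  cos(235 deg) = -0.5736, sin(235 deg) = -0.8192
  joint[4] = (-7.9814, 9.8420) + 7.9 * (-0.5736, -0.8192) = (-7.9814 + -4.5313, 9.8420 + -6.4713) = (-12.5127, 3.3707)
End effector: (-12.5127, 3.3707)

Answer: -12.5127 3.3707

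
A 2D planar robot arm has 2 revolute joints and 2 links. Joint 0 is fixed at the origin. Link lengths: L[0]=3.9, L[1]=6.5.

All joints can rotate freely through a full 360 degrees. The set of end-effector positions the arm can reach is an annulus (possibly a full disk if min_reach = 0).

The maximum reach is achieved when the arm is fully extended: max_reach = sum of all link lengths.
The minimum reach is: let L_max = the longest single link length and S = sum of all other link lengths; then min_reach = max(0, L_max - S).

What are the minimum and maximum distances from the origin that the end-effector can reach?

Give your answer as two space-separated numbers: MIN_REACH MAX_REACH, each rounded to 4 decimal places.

Link lengths: [3.9, 6.5]
max_reach = 3.9 + 6.5 = 10.4
L_max = max([3.9, 6.5]) = 6.5
S (sum of others) = 10.4 - 6.5 = 3.9
min_reach = max(0, 6.5 - 3.9) = max(0, 2.6) = 2.6

Answer: 2.6000 10.4000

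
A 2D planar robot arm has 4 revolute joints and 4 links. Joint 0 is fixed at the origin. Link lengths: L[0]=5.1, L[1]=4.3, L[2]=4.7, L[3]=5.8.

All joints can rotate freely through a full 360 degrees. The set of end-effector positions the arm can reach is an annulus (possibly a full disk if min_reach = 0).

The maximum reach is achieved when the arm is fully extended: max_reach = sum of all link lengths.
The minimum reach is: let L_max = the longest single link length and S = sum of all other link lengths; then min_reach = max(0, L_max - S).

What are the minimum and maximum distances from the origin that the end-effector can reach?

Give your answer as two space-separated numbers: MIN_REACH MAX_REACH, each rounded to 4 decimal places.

Answer: 0.0000 19.9000

Derivation:
Link lengths: [5.1, 4.3, 4.7, 5.8]
max_reach = 5.1 + 4.3 + 4.7 + 5.8 = 19.9
L_max = max([5.1, 4.3, 4.7, 5.8]) = 5.8
S (sum of others) = 19.9 - 5.8 = 14.1
min_reach = max(0, 5.8 - 14.1) = max(0, -8.3) = 0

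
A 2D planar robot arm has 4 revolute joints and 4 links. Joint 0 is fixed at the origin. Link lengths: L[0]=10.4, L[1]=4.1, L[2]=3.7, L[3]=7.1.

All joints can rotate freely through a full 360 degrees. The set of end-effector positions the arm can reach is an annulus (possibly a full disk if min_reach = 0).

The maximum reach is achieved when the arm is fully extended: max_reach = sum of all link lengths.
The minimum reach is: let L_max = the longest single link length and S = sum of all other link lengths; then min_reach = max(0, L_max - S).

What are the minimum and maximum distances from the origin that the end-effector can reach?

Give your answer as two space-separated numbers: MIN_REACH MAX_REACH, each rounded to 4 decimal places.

Link lengths: [10.4, 4.1, 3.7, 7.1]
max_reach = 10.4 + 4.1 + 3.7 + 7.1 = 25.3
L_max = max([10.4, 4.1, 3.7, 7.1]) = 10.4
S (sum of others) = 25.3 - 10.4 = 14.9
min_reach = max(0, 10.4 - 14.9) = max(0, -4.5) = 0

Answer: 0.0000 25.3000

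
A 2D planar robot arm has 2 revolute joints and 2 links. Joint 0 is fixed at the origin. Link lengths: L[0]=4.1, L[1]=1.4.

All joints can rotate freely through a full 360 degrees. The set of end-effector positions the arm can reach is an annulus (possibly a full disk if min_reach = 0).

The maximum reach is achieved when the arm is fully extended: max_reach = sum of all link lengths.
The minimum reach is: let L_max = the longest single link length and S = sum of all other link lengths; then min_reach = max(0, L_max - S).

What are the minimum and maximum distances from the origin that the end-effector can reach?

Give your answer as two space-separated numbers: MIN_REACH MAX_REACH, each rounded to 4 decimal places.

Link lengths: [4.1, 1.4]
max_reach = 4.1 + 1.4 = 5.5
L_max = max([4.1, 1.4]) = 4.1
S (sum of others) = 5.5 - 4.1 = 1.4
min_reach = max(0, 4.1 - 1.4) = max(0, 2.7) = 2.7

Answer: 2.7000 5.5000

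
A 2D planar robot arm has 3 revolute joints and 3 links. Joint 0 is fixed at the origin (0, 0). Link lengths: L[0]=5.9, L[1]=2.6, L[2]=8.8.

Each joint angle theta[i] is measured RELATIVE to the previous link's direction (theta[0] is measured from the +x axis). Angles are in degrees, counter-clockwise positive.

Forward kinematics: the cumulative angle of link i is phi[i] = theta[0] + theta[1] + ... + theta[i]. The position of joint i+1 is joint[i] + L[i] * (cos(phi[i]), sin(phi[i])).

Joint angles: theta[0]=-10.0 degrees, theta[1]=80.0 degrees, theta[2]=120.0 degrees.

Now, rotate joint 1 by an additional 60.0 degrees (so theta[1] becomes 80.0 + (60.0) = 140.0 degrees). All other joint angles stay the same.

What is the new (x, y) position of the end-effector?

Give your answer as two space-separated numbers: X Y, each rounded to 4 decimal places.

Answer: 1.1293 -7.3021

Derivation:
joint[0] = (0.0000, 0.0000)  (base)
link 0: phi[0] = -10 = -10 deg
  cos(-10 deg) = 0.9848, sin(-10 deg) = -0.1736
  joint[1] = (0.0000, 0.0000) + 5.9 * (0.9848, -0.1736) = (0.0000 + 5.8104, 0.0000 + -1.0245) = (5.8104, -1.0245)
link 1: phi[1] = -10 + 140 = 130 deg
  cos(130 deg) = -0.6428, sin(130 deg) = 0.7660
  joint[2] = (5.8104, -1.0245) + 2.6 * (-0.6428, 0.7660) = (5.8104 + -1.6712, -1.0245 + 1.9917) = (4.1391, 0.9672)
link 2: phi[2] = -10 + 140 + 120 = 250 deg
  cos(250 deg) = -0.3420, sin(250 deg) = -0.9397
  joint[3] = (4.1391, 0.9672) + 8.8 * (-0.3420, -0.9397) = (4.1391 + -3.0098, 0.9672 + -8.2693) = (1.1293, -7.3021)
End effector: (1.1293, -7.3021)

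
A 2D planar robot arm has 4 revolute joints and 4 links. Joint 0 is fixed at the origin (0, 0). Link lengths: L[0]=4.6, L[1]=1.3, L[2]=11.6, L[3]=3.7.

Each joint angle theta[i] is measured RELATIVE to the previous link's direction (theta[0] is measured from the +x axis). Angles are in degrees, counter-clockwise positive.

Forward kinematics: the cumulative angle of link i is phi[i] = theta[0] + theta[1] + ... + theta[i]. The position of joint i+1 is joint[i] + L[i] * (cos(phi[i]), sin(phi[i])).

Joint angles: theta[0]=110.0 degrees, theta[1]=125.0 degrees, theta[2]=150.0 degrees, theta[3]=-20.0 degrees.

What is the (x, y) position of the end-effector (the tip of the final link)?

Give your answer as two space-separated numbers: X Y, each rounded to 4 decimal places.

Answer: 11.8801 8.4825

Derivation:
joint[0] = (0.0000, 0.0000)  (base)
link 0: phi[0] = 110 = 110 deg
  cos(110 deg) = -0.3420, sin(110 deg) = 0.9397
  joint[1] = (0.0000, 0.0000) + 4.6 * (-0.3420, 0.9397) = (0.0000 + -1.5733, 0.0000 + 4.3226) = (-1.5733, 4.3226)
link 1: phi[1] = 110 + 125 = 235 deg
  cos(235 deg) = -0.5736, sin(235 deg) = -0.8192
  joint[2] = (-1.5733, 4.3226) + 1.3 * (-0.5736, -0.8192) = (-1.5733 + -0.7456, 4.3226 + -1.0649) = (-2.3189, 3.2577)
link 2: phi[2] = 110 + 125 + 150 = 385 deg
  cos(385 deg) = 0.9063, sin(385 deg) = 0.4226
  joint[3] = (-2.3189, 3.2577) + 11.6 * (0.9063, 0.4226) = (-2.3189 + 10.5132, 3.2577 + 4.9024) = (8.1942, 8.1601)
link 3: phi[3] = 110 + 125 + 150 + -20 = 365 deg
  cos(365 deg) = 0.9962, sin(365 deg) = 0.0872
  joint[4] = (8.1942, 8.1601) + 3.7 * (0.9962, 0.0872) = (8.1942 + 3.6859, 8.1601 + 0.3225) = (11.8801, 8.4825)
End effector: (11.8801, 8.4825)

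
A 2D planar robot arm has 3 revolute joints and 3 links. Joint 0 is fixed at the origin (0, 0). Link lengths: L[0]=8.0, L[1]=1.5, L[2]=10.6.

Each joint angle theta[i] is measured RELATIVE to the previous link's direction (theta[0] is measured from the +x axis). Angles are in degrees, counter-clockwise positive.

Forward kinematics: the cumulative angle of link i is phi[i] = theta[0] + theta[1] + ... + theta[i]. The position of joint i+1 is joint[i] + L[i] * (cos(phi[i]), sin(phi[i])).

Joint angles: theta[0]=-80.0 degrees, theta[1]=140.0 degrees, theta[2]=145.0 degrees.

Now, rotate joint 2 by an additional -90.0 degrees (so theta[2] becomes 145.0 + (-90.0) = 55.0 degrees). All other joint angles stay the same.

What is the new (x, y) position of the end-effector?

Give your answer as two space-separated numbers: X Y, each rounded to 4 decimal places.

joint[0] = (0.0000, 0.0000)  (base)
link 0: phi[0] = -80 = -80 deg
  cos(-80 deg) = 0.1736, sin(-80 deg) = -0.9848
  joint[1] = (0.0000, 0.0000) + 8 * (0.1736, -0.9848) = (0.0000 + 1.3892, 0.0000 + -7.8785) = (1.3892, -7.8785)
link 1: phi[1] = -80 + 140 = 60 deg
  cos(60 deg) = 0.5000, sin(60 deg) = 0.8660
  joint[2] = (1.3892, -7.8785) + 1.5 * (0.5000, 0.8660) = (1.3892 + 0.7500, -7.8785 + 1.2990) = (2.1392, -6.5794)
link 2: phi[2] = -80 + 140 + 55 = 115 deg
  cos(115 deg) = -0.4226, sin(115 deg) = 0.9063
  joint[3] = (2.1392, -6.5794) + 10.6 * (-0.4226, 0.9063) = (2.1392 + -4.4798, -6.5794 + 9.6069) = (-2.3406, 3.0274)
End effector: (-2.3406, 3.0274)

Answer: -2.3406 3.0274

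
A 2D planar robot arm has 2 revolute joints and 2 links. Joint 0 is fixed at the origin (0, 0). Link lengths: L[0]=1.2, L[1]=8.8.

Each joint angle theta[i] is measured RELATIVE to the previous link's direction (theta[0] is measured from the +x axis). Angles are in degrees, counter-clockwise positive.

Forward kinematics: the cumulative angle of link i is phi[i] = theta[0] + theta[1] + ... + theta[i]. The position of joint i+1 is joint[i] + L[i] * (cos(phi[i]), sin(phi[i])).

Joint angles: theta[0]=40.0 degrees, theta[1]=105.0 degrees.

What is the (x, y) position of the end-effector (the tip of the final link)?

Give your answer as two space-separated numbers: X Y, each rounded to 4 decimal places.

joint[0] = (0.0000, 0.0000)  (base)
link 0: phi[0] = 40 = 40 deg
  cos(40 deg) = 0.7660, sin(40 deg) = 0.6428
  joint[1] = (0.0000, 0.0000) + 1.2 * (0.7660, 0.6428) = (0.0000 + 0.9193, 0.0000 + 0.7713) = (0.9193, 0.7713)
link 1: phi[1] = 40 + 105 = 145 deg
  cos(145 deg) = -0.8192, sin(145 deg) = 0.5736
  joint[2] = (0.9193, 0.7713) + 8.8 * (-0.8192, 0.5736) = (0.9193 + -7.2085, 0.7713 + 5.0475) = (-6.2893, 5.8188)
End effector: (-6.2893, 5.8188)

Answer: -6.2893 5.8188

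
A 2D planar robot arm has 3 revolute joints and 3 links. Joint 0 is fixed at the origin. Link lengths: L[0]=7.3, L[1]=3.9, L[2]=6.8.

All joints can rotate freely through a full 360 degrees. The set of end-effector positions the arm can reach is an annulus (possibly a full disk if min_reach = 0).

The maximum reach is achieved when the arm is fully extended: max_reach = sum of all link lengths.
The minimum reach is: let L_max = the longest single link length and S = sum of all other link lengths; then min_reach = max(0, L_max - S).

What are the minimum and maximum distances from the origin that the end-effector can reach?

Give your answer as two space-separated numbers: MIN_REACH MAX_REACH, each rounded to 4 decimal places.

Link lengths: [7.3, 3.9, 6.8]
max_reach = 7.3 + 3.9 + 6.8 = 18
L_max = max([7.3, 3.9, 6.8]) = 7.3
S (sum of others) = 18 - 7.3 = 10.7
min_reach = max(0, 7.3 - 10.7) = max(0, -3.4) = 0

Answer: 0.0000 18.0000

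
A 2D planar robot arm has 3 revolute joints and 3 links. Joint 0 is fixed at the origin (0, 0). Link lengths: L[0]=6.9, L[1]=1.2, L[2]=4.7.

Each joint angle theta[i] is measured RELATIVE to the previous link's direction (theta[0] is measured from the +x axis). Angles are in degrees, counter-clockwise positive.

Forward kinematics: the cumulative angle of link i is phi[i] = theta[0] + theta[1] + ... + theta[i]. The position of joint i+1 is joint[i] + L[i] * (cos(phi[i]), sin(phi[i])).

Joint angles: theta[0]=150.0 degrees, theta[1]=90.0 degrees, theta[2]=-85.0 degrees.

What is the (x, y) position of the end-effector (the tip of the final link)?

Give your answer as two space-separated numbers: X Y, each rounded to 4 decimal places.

joint[0] = (0.0000, 0.0000)  (base)
link 0: phi[0] = 150 = 150 deg
  cos(150 deg) = -0.8660, sin(150 deg) = 0.5000
  joint[1] = (0.0000, 0.0000) + 6.9 * (-0.8660, 0.5000) = (0.0000 + -5.9756, 0.0000 + 3.4500) = (-5.9756, 3.4500)
link 1: phi[1] = 150 + 90 = 240 deg
  cos(240 deg) = -0.5000, sin(240 deg) = -0.8660
  joint[2] = (-5.9756, 3.4500) + 1.2 * (-0.5000, -0.8660) = (-5.9756 + -0.6000, 3.4500 + -1.0392) = (-6.5756, 2.4108)
link 2: phi[2] = 150 + 90 + -85 = 155 deg
  cos(155 deg) = -0.9063, sin(155 deg) = 0.4226
  joint[3] = (-6.5756, 2.4108) + 4.7 * (-0.9063, 0.4226) = (-6.5756 + -4.2596, 2.4108 + 1.9863) = (-10.8352, 4.3971)
End effector: (-10.8352, 4.3971)

Answer: -10.8352 4.3971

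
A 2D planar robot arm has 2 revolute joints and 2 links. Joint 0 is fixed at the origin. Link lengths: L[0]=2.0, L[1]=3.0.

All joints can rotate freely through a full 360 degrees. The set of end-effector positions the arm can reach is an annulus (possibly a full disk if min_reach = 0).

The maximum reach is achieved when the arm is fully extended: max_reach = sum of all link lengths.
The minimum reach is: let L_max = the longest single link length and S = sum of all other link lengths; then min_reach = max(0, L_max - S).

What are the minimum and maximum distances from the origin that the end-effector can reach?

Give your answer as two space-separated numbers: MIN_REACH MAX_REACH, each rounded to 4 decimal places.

Link lengths: [2.0, 3.0]
max_reach = 2 + 3 = 5
L_max = max([2.0, 3.0]) = 3
S (sum of others) = 5 - 3 = 2
min_reach = max(0, 3 - 2) = max(0, 1) = 1

Answer: 1.0000 5.0000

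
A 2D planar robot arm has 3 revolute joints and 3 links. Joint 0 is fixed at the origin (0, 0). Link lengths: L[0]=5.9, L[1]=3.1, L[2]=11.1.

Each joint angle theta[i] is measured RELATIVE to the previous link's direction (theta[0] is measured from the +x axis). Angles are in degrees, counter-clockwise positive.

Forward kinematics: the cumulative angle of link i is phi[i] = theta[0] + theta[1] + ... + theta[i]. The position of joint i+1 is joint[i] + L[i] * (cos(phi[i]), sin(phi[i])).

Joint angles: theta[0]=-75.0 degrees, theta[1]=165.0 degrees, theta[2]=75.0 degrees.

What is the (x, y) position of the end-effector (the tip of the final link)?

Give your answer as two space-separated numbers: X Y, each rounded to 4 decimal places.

Answer: -9.1947 0.2739

Derivation:
joint[0] = (0.0000, 0.0000)  (base)
link 0: phi[0] = -75 = -75 deg
  cos(-75 deg) = 0.2588, sin(-75 deg) = -0.9659
  joint[1] = (0.0000, 0.0000) + 5.9 * (0.2588, -0.9659) = (0.0000 + 1.5270, 0.0000 + -5.6990) = (1.5270, -5.6990)
link 1: phi[1] = -75 + 165 = 90 deg
  cos(90 deg) = 0.0000, sin(90 deg) = 1.0000
  joint[2] = (1.5270, -5.6990) + 3.1 * (0.0000, 1.0000) = (1.5270 + 0.0000, -5.6990 + 3.1000) = (1.5270, -2.5990)
link 2: phi[2] = -75 + 165 + 75 = 165 deg
  cos(165 deg) = -0.9659, sin(165 deg) = 0.2588
  joint[3] = (1.5270, -2.5990) + 11.1 * (-0.9659, 0.2588) = (1.5270 + -10.7218, -2.5990 + 2.8729) = (-9.1947, 0.2739)
End effector: (-9.1947, 0.2739)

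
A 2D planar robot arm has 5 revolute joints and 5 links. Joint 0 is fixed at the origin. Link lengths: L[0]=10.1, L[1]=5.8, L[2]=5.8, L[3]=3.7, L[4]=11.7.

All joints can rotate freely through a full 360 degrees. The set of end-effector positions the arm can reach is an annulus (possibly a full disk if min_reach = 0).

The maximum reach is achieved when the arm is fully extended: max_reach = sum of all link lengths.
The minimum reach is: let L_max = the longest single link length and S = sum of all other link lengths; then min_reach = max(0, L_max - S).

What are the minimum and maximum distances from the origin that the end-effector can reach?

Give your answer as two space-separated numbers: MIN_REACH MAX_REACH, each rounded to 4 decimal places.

Link lengths: [10.1, 5.8, 5.8, 3.7, 11.7]
max_reach = 10.1 + 5.8 + 5.8 + 3.7 + 11.7 = 37.1
L_max = max([10.1, 5.8, 5.8, 3.7, 11.7]) = 11.7
S (sum of others) = 37.1 - 11.7 = 25.4
min_reach = max(0, 11.7 - 25.4) = max(0, -13.7) = 0

Answer: 0.0000 37.1000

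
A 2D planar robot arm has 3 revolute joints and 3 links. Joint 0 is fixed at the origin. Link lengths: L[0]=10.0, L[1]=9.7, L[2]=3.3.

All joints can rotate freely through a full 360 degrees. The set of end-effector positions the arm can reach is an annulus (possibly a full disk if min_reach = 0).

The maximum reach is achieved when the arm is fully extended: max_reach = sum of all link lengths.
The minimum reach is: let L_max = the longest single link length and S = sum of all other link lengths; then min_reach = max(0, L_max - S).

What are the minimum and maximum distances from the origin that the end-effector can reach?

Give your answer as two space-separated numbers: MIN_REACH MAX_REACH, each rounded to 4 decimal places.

Link lengths: [10.0, 9.7, 3.3]
max_reach = 10 + 9.7 + 3.3 = 23
L_max = max([10.0, 9.7, 3.3]) = 10
S (sum of others) = 23 - 10 = 13
min_reach = max(0, 10 - 13) = max(0, -3) = 0

Answer: 0.0000 23.0000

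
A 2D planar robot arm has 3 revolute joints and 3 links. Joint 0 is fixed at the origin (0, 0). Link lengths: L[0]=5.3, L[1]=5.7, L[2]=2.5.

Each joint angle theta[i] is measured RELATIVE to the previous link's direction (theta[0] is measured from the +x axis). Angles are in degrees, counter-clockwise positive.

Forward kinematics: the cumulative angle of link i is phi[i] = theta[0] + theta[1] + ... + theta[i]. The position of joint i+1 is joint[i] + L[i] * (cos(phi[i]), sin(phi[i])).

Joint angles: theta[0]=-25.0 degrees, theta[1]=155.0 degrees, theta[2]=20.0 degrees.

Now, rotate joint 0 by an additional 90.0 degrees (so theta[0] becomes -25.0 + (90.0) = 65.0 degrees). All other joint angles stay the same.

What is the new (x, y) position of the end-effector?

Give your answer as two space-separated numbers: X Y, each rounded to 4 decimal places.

Answer: -3.3766 -1.0255

Derivation:
joint[0] = (0.0000, 0.0000)  (base)
link 0: phi[0] = 65 = 65 deg
  cos(65 deg) = 0.4226, sin(65 deg) = 0.9063
  joint[1] = (0.0000, 0.0000) + 5.3 * (0.4226, 0.9063) = (0.0000 + 2.2399, 0.0000 + 4.8034) = (2.2399, 4.8034)
link 1: phi[1] = 65 + 155 = 220 deg
  cos(220 deg) = -0.7660, sin(220 deg) = -0.6428
  joint[2] = (2.2399, 4.8034) + 5.7 * (-0.7660, -0.6428) = (2.2399 + -4.3665, 4.8034 + -3.6639) = (-2.1266, 1.1395)
link 2: phi[2] = 65 + 155 + 20 = 240 deg
  cos(240 deg) = -0.5000, sin(240 deg) = -0.8660
  joint[3] = (-2.1266, 1.1395) + 2.5 * (-0.5000, -0.8660) = (-2.1266 + -1.2500, 1.1395 + -2.1651) = (-3.3766, -1.0255)
End effector: (-3.3766, -1.0255)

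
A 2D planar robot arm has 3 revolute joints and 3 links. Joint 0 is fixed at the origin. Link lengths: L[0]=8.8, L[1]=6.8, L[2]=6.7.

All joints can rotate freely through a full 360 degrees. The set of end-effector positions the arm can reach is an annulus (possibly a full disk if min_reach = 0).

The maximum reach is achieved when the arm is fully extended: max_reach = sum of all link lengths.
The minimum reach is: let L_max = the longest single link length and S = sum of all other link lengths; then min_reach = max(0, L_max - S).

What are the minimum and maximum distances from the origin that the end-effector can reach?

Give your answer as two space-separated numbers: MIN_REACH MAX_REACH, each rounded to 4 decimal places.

Answer: 0.0000 22.3000

Derivation:
Link lengths: [8.8, 6.8, 6.7]
max_reach = 8.8 + 6.8 + 6.7 = 22.3
L_max = max([8.8, 6.8, 6.7]) = 8.8
S (sum of others) = 22.3 - 8.8 = 13.5
min_reach = max(0, 8.8 - 13.5) = max(0, -4.7) = 0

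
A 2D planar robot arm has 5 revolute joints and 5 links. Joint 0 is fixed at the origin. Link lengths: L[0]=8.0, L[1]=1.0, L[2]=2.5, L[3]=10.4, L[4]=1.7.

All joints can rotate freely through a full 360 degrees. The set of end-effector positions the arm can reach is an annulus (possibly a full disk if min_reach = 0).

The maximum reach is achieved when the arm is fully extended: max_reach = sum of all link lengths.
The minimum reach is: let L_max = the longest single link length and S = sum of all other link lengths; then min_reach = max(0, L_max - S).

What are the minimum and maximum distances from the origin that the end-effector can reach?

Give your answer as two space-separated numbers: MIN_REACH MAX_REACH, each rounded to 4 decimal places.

Answer: 0.0000 23.6000

Derivation:
Link lengths: [8.0, 1.0, 2.5, 10.4, 1.7]
max_reach = 8 + 1 + 2.5 + 10.4 + 1.7 = 23.6
L_max = max([8.0, 1.0, 2.5, 10.4, 1.7]) = 10.4
S (sum of others) = 23.6 - 10.4 = 13.2
min_reach = max(0, 10.4 - 13.2) = max(0, -2.8) = 0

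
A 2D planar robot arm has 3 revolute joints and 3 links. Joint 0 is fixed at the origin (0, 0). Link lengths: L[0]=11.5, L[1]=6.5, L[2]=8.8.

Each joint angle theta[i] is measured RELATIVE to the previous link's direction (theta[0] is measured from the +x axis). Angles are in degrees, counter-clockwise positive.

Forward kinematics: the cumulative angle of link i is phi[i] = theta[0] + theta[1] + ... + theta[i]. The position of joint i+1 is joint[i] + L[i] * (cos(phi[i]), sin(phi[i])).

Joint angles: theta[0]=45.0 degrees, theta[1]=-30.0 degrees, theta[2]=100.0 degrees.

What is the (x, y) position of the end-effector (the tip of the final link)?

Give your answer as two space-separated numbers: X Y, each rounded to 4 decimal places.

joint[0] = (0.0000, 0.0000)  (base)
link 0: phi[0] = 45 = 45 deg
  cos(45 deg) = 0.7071, sin(45 deg) = 0.7071
  joint[1] = (0.0000, 0.0000) + 11.5 * (0.7071, 0.7071) = (0.0000 + 8.1317, 0.0000 + 8.1317) = (8.1317, 8.1317)
link 1: phi[1] = 45 + -30 = 15 deg
  cos(15 deg) = 0.9659, sin(15 deg) = 0.2588
  joint[2] = (8.1317, 8.1317) + 6.5 * (0.9659, 0.2588) = (8.1317 + 6.2785, 8.1317 + 1.6823) = (14.4102, 9.8141)
link 2: phi[2] = 45 + -30 + 100 = 115 deg
  cos(115 deg) = -0.4226, sin(115 deg) = 0.9063
  joint[3] = (14.4102, 9.8141) + 8.8 * (-0.4226, 0.9063) = (14.4102 + -3.7190, 9.8141 + 7.9755) = (10.6912, 17.7896)
End effector: (10.6912, 17.7896)

Answer: 10.6912 17.7896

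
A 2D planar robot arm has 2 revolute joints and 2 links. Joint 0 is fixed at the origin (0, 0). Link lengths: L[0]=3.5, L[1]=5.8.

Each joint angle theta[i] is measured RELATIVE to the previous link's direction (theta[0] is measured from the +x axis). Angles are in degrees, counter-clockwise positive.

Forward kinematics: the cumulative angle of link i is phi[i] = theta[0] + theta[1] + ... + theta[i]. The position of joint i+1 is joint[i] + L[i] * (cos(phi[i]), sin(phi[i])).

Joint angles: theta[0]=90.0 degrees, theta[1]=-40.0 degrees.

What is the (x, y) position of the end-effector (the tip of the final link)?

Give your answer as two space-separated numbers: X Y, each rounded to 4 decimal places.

joint[0] = (0.0000, 0.0000)  (base)
link 0: phi[0] = 90 = 90 deg
  cos(90 deg) = 0.0000, sin(90 deg) = 1.0000
  joint[1] = (0.0000, 0.0000) + 3.5 * (0.0000, 1.0000) = (0.0000 + 0.0000, 0.0000 + 3.5000) = (0.0000, 3.5000)
link 1: phi[1] = 90 + -40 = 50 deg
  cos(50 deg) = 0.6428, sin(50 deg) = 0.7660
  joint[2] = (0.0000, 3.5000) + 5.8 * (0.6428, 0.7660) = (0.0000 + 3.7282, 3.5000 + 4.4431) = (3.7282, 7.9431)
End effector: (3.7282, 7.9431)

Answer: 3.7282 7.9431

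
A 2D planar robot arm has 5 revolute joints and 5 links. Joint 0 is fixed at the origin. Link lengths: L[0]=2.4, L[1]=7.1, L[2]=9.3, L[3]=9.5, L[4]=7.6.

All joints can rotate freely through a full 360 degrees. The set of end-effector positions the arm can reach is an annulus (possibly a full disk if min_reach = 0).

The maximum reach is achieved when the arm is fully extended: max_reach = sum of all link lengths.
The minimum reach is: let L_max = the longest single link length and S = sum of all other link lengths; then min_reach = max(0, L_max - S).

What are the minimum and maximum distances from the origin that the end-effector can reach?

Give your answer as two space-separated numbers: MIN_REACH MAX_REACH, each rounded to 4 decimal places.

Answer: 0.0000 35.9000

Derivation:
Link lengths: [2.4, 7.1, 9.3, 9.5, 7.6]
max_reach = 2.4 + 7.1 + 9.3 + 9.5 + 7.6 = 35.9
L_max = max([2.4, 7.1, 9.3, 9.5, 7.6]) = 9.5
S (sum of others) = 35.9 - 9.5 = 26.4
min_reach = max(0, 9.5 - 26.4) = max(0, -16.9) = 0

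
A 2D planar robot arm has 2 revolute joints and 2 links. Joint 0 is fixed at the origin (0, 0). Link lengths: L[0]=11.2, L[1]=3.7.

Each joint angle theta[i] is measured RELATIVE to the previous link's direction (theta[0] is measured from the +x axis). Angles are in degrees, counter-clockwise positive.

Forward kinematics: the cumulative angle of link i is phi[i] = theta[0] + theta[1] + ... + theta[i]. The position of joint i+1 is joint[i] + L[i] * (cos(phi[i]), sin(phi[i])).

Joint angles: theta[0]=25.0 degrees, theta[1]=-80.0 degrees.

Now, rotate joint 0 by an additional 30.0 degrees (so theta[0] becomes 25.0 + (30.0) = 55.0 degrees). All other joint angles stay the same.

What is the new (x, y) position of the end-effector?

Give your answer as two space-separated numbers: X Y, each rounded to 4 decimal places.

joint[0] = (0.0000, 0.0000)  (base)
link 0: phi[0] = 55 = 55 deg
  cos(55 deg) = 0.5736, sin(55 deg) = 0.8192
  joint[1] = (0.0000, 0.0000) + 11.2 * (0.5736, 0.8192) = (0.0000 + 6.4241, 0.0000 + 9.1745) = (6.4241, 9.1745)
link 1: phi[1] = 55 + -80 = -25 deg
  cos(-25 deg) = 0.9063, sin(-25 deg) = -0.4226
  joint[2] = (6.4241, 9.1745) + 3.7 * (0.9063, -0.4226) = (6.4241 + 3.3533, 9.1745 + -1.5637) = (9.7774, 7.6108)
End effector: (9.7774, 7.6108)

Answer: 9.7774 7.6108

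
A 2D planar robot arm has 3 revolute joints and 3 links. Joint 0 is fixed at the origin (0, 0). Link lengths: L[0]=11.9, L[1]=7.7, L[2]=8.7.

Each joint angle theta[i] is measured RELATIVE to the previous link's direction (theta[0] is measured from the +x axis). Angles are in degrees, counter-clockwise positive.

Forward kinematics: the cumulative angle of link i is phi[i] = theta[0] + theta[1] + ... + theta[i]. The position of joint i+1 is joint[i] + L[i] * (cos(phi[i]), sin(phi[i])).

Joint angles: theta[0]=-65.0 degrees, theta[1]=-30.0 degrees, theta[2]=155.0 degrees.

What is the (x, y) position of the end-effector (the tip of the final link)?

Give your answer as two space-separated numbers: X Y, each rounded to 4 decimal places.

joint[0] = (0.0000, 0.0000)  (base)
link 0: phi[0] = -65 = -65 deg
  cos(-65 deg) = 0.4226, sin(-65 deg) = -0.9063
  joint[1] = (0.0000, 0.0000) + 11.9 * (0.4226, -0.9063) = (0.0000 + 5.0292, 0.0000 + -10.7851) = (5.0292, -10.7851)
link 1: phi[1] = -65 + -30 = -95 deg
  cos(-95 deg) = -0.0872, sin(-95 deg) = -0.9962
  joint[2] = (5.0292, -10.7851) + 7.7 * (-0.0872, -0.9962) = (5.0292 + -0.6711, -10.7851 + -7.6707) = (4.3581, -18.4558)
link 2: phi[2] = -65 + -30 + 155 = 60 deg
  cos(60 deg) = 0.5000, sin(60 deg) = 0.8660
  joint[3] = (4.3581, -18.4558) + 8.7 * (0.5000, 0.8660) = (4.3581 + 4.3500, -18.4558 + 7.5344) = (8.7081, -10.9213)
End effector: (8.7081, -10.9213)

Answer: 8.7081 -10.9213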